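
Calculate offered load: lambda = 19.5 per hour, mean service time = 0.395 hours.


Offered load a = lambda * E[S] = 19.5 * 0.395 = 7.7 Erlangs

7.7 Erlangs


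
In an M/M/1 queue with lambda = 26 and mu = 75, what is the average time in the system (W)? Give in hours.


W = 1/(mu - lambda) = 1/(75 - 26) = 0.0204 hours

0.0204 hours


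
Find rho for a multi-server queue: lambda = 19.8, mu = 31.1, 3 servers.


rho = lambda / (c * mu) = 19.8 / (3 * 31.1) = 0.2122

0.2122


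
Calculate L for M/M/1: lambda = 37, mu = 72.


rho = 37/72; L = rho/(1-rho) = 1.06

1.06


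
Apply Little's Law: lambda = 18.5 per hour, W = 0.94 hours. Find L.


L = lambda * W = 18.5 * 0.94 = 17.39

17.39


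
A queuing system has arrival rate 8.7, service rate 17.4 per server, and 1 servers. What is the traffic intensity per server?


rho = lambda / (c * mu) = 8.7 / (1 * 17.4) = 0.5

0.5


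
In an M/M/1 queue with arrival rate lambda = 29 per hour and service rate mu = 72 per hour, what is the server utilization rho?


rho = lambda/mu = 29/72 = 0.4028

0.4028


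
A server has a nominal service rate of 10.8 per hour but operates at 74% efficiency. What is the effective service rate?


Effective rate = mu * efficiency = 10.8 * 0.74 = 7.99 per hour

7.99 per hour


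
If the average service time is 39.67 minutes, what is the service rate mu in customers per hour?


mu = 60 / avg_service_time = 60 / 39.67 = 1.51 per hour

1.51 per hour


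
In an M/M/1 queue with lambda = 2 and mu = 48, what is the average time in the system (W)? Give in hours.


W = 1/(mu - lambda) = 1/(48 - 2) = 0.0217 hours

0.0217 hours


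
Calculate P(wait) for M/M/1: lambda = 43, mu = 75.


P(wait) = rho = lambda/mu = 43/75 = 0.5733

0.5733


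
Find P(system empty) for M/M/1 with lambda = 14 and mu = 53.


P0 = 1 - rho = 1 - 14/53 = 0.7358

0.7358


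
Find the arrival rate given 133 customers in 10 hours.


lambda = total arrivals / time = 133 / 10 = 13.3 per hour

13.3 per hour


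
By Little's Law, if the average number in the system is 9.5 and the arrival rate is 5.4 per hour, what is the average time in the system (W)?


W = L / lambda = 9.5 / 5.4 = 1.7593 hours

1.7593 hours


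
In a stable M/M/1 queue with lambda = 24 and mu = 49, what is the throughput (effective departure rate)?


For a stable queue (lambda < mu), throughput = lambda = 24 per hour

24 per hour


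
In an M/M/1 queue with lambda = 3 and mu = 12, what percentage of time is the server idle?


Idle fraction = (1 - rho) * 100 = (1 - 3/12) * 100 = 75.0%

75.0%


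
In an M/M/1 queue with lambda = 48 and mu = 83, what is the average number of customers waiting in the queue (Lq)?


rho = 48/83; Lq = rho^2/(1-rho) = 0.79

0.79


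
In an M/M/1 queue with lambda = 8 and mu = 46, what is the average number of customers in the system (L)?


rho = 8/46; L = rho/(1-rho) = 0.21

0.21


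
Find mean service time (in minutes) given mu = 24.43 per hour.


Mean service time = 60/mu = 60/24.43 = 2.46 minutes

2.46 minutes


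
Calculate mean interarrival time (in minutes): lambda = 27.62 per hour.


Mean interarrival time = 60/lambda = 60/27.62 = 2.17 minutes

2.17 minutes


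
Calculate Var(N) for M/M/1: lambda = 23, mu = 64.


rho = 23/64; Var(N) = rho/(1-rho)^2 = 0.88

0.88


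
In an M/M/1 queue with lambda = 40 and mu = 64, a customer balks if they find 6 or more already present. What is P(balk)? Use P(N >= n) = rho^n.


P(N >= 6) = rho^6 = (40/64)^6 = 0.0596

0.0596


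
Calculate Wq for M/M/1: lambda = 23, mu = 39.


rho = 23/39; Wq = rho/(mu - lambda) = 0.0369 hours

0.0369 hours


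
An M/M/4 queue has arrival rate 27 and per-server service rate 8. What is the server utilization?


rho = lambda/(c*mu) = 27/(4*8) = 0.8438

0.8438


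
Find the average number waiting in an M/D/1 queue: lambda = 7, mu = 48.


M/D/1: Lq = rho^2 / (2*(1-rho)) where rho = 7/48; Lq = 0.01

0.01


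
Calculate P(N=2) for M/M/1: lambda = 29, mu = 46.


rho = 29/46; P(n) = (1-rho)*rho^n = (1-29/46)*(29/46)^2 = 0.1469

0.1469


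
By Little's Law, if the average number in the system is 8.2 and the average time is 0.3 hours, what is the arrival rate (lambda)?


lambda = L / W = 8.2 / 0.3 = 27.33 per hour

27.33 per hour


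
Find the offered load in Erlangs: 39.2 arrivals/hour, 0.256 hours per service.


Offered load a = lambda * E[S] = 39.2 * 0.256 = 10.04 Erlangs

10.04 Erlangs


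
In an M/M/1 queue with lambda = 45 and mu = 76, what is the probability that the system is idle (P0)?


P0 = 1 - rho = 1 - 45/76 = 0.4079

0.4079


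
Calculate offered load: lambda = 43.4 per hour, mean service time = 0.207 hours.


Offered load a = lambda * E[S] = 43.4 * 0.207 = 8.98 Erlangs

8.98 Erlangs


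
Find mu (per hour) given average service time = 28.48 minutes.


mu = 60 / avg_service_time = 60 / 28.48 = 2.11 per hour

2.11 per hour


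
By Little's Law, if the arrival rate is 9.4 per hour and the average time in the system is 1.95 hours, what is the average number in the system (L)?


L = lambda * W = 9.4 * 1.95 = 18.33

18.33


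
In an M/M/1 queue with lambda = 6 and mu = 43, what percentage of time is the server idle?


Idle fraction = (1 - rho) * 100 = (1 - 6/43) * 100 = 86.0%

86.0%


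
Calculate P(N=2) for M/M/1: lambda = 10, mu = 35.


rho = 10/35; P(n) = (1-rho)*rho^n = (1-10/35)*(10/35)^2 = 0.0583

0.0583


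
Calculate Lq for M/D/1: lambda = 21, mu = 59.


M/D/1: Lq = rho^2 / (2*(1-rho)) where rho = 21/59; Lq = 0.1

0.1


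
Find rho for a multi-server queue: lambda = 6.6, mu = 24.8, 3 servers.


rho = lambda / (c * mu) = 6.6 / (3 * 24.8) = 0.0887

0.0887


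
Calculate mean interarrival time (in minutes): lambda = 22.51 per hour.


Mean interarrival time = 60/lambda = 60/22.51 = 2.67 minutes

2.67 minutes


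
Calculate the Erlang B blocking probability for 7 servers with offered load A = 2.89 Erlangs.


B(N,A) = (A^N/N!) / sum(A^k/k!, k=0..N) with N=7, A=2.89 = 0.0187

0.0187


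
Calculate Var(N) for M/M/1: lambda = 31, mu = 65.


rho = 31/65; Var(N) = rho/(1-rho)^2 = 1.74

1.74


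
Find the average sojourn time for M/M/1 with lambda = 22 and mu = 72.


W = 1/(mu - lambda) = 1/(72 - 22) = 0.02 hours

0.02 hours


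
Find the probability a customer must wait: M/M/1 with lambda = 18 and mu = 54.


P(wait) = rho = lambda/mu = 18/54 = 0.3333

0.3333


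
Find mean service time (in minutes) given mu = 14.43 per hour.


Mean service time = 60/mu = 60/14.43 = 4.16 minutes

4.16 minutes


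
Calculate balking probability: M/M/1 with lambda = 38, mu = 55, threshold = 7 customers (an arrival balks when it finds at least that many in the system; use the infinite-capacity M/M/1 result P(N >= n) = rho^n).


P(N >= 7) = rho^7 = (38/55)^7 = 0.0752

0.0752


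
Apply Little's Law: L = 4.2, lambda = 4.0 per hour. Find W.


W = L / lambda = 4.2 / 4.0 = 1.05 hours

1.05 hours


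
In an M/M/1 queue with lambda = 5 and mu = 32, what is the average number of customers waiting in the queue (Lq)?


rho = 5/32; Lq = rho^2/(1-rho) = 0.03

0.03


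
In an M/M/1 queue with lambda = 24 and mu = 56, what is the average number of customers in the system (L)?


rho = 24/56; L = rho/(1-rho) = 0.75

0.75


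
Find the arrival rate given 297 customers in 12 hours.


lambda = total arrivals / time = 297 / 12 = 24.75 per hour

24.75 per hour


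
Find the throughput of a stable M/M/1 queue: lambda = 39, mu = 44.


For a stable queue (lambda < mu), throughput = lambda = 39 per hour

39 per hour


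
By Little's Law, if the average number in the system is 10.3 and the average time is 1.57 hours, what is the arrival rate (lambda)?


lambda = L / W = 10.3 / 1.57 = 6.56 per hour

6.56 per hour


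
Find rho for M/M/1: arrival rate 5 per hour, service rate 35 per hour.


rho = lambda/mu = 5/35 = 0.1429

0.1429


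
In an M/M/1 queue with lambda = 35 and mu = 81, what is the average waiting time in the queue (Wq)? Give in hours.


rho = 35/81; Wq = rho/(mu - lambda) = 0.0094 hours

0.0094 hours


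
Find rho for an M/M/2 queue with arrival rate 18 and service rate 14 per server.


rho = lambda/(c*mu) = 18/(2*14) = 0.6429

0.6429


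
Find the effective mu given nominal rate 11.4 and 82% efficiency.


Effective rate = mu * efficiency = 11.4 * 0.82 = 9.35 per hour

9.35 per hour


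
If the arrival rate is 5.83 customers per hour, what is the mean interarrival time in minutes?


Mean interarrival time = 60/lambda = 60/5.83 = 10.29 minutes

10.29 minutes


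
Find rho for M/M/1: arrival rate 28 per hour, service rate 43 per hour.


rho = lambda/mu = 28/43 = 0.6512

0.6512


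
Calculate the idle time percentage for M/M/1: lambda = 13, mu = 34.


Idle fraction = (1 - rho) * 100 = (1 - 13/34) * 100 = 61.8%

61.8%


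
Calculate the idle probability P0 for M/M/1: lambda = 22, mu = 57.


P0 = 1 - rho = 1 - 22/57 = 0.614

0.614


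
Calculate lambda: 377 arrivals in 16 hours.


lambda = total arrivals / time = 377 / 16 = 23.56 per hour

23.56 per hour


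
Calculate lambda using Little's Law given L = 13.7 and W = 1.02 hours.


lambda = L / W = 13.7 / 1.02 = 13.43 per hour

13.43 per hour


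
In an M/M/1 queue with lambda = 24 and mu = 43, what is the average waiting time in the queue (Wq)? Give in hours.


rho = 24/43; Wq = rho/(mu - lambda) = 0.0294 hours

0.0294 hours


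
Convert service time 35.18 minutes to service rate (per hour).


mu = 60 / avg_service_time = 60 / 35.18 = 1.71 per hour

1.71 per hour


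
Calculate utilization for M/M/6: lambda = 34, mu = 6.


rho = lambda/(c*mu) = 34/(6*6) = 0.9444

0.9444


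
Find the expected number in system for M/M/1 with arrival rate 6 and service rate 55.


rho = 6/55; L = rho/(1-rho) = 0.12

0.12


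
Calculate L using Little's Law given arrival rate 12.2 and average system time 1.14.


L = lambda * W = 12.2 * 1.14 = 13.91

13.91


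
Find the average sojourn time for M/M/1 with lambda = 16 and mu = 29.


W = 1/(mu - lambda) = 1/(29 - 16) = 0.0769 hours

0.0769 hours


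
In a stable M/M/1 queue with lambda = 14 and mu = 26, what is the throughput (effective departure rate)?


For a stable queue (lambda < mu), throughput = lambda = 14 per hour

14 per hour


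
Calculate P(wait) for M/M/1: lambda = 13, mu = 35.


P(wait) = rho = lambda/mu = 13/35 = 0.3714

0.3714


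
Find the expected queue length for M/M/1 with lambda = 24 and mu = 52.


rho = 24/52; Lq = rho^2/(1-rho) = 0.4

0.4


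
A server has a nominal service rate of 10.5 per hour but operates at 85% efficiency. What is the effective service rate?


Effective rate = mu * efficiency = 10.5 * 0.85 = 8.93 per hour

8.93 per hour


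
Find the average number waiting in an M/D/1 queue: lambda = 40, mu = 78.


M/D/1: Lq = rho^2 / (2*(1-rho)) where rho = 40/78; Lq = 0.27

0.27


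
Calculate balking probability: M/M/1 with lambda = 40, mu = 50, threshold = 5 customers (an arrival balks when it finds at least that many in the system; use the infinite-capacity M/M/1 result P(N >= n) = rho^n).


P(N >= 5) = rho^5 = (40/50)^5 = 0.3277

0.3277


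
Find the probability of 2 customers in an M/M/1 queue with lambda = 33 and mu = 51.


rho = 33/51; P(n) = (1-rho)*rho^n = (1-33/51)*(33/51)^2 = 0.1478

0.1478


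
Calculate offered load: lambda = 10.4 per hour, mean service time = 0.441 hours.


Offered load a = lambda * E[S] = 10.4 * 0.441 = 4.59 Erlangs

4.59 Erlangs


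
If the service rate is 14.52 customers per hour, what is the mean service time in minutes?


Mean service time = 60/mu = 60/14.52 = 4.13 minutes

4.13 minutes


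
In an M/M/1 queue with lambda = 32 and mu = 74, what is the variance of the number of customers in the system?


rho = 32/74; Var(N) = rho/(1-rho)^2 = 1.34

1.34


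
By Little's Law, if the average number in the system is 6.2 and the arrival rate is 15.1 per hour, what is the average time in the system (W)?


W = L / lambda = 6.2 / 15.1 = 0.4106 hours

0.4106 hours


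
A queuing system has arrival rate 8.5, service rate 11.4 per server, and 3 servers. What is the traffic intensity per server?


rho = lambda / (c * mu) = 8.5 / (3 * 11.4) = 0.2485

0.2485


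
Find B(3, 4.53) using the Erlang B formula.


B(N,A) = (A^N/N!) / sum(A^k/k!, k=0..N) with N=3, A=4.53 = 0.4953

0.4953


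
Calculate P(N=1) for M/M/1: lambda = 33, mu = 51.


rho = 33/51; P(n) = (1-rho)*rho^n = (1-33/51)*(33/51)^1 = 0.2284

0.2284


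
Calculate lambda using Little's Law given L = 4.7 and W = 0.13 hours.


lambda = L / W = 4.7 / 0.13 = 36.15 per hour

36.15 per hour


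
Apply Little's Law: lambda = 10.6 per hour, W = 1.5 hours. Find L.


L = lambda * W = 10.6 * 1.5 = 15.9

15.9


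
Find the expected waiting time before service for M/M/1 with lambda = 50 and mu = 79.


rho = 50/79; Wq = rho/(mu - lambda) = 0.0218 hours

0.0218 hours


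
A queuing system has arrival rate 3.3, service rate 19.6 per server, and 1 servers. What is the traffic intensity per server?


rho = lambda / (c * mu) = 3.3 / (1 * 19.6) = 0.1684

0.1684


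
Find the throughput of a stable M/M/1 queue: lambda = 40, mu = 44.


For a stable queue (lambda < mu), throughput = lambda = 40 per hour

40 per hour


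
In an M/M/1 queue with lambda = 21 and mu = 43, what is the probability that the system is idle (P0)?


P0 = 1 - rho = 1 - 21/43 = 0.5116

0.5116


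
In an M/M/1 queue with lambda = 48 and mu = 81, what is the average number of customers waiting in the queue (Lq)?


rho = 48/81; Lq = rho^2/(1-rho) = 0.86

0.86


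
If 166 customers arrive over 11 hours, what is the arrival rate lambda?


lambda = total arrivals / time = 166 / 11 = 15.09 per hour

15.09 per hour


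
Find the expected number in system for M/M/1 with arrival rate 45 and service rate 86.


rho = 45/86; L = rho/(1-rho) = 1.1

1.1


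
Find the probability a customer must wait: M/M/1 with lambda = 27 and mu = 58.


P(wait) = rho = lambda/mu = 27/58 = 0.4655

0.4655


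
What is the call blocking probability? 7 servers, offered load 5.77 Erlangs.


B(N,A) = (A^N/N!) / sum(A^k/k!, k=0..N) with N=7, A=5.77 = 0.1701

0.1701


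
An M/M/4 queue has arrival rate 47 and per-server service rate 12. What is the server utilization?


rho = lambda/(c*mu) = 47/(4*12) = 0.9792

0.9792


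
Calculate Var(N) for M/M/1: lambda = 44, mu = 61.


rho = 44/61; Var(N) = rho/(1-rho)^2 = 9.29

9.29


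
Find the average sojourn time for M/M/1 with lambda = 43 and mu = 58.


W = 1/(mu - lambda) = 1/(58 - 43) = 0.0667 hours

0.0667 hours


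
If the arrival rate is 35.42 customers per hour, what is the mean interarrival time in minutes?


Mean interarrival time = 60/lambda = 60/35.42 = 1.69 minutes

1.69 minutes


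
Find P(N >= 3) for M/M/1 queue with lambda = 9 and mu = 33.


P(N >= 3) = rho^3 = (9/33)^3 = 0.0203

0.0203


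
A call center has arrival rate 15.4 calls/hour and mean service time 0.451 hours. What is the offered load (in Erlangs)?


Offered load a = lambda * E[S] = 15.4 * 0.451 = 6.95 Erlangs

6.95 Erlangs


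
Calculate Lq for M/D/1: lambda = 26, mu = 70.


M/D/1: Lq = rho^2 / (2*(1-rho)) where rho = 26/70; Lq = 0.11

0.11


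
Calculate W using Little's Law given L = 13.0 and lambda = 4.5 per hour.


W = L / lambda = 13.0 / 4.5 = 2.8889 hours

2.8889 hours


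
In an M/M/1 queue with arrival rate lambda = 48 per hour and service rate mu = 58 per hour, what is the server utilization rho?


rho = lambda/mu = 48/58 = 0.8276

0.8276


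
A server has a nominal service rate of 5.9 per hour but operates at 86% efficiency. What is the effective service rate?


Effective rate = mu * efficiency = 5.9 * 0.86 = 5.07 per hour

5.07 per hour


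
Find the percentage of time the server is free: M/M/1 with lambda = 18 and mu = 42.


Idle fraction = (1 - rho) * 100 = (1 - 18/42) * 100 = 57.1%

57.1%


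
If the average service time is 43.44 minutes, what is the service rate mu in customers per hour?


mu = 60 / avg_service_time = 60 / 43.44 = 1.38 per hour

1.38 per hour


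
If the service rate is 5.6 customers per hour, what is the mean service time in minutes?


Mean service time = 60/mu = 60/5.6 = 10.71 minutes

10.71 minutes


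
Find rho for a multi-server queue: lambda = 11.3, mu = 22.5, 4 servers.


rho = lambda / (c * mu) = 11.3 / (4 * 22.5) = 0.1256

0.1256


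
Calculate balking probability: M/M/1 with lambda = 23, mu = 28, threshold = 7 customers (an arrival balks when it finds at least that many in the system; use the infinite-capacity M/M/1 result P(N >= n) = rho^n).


P(N >= 7) = rho^7 = (23/28)^7 = 0.2523

0.2523


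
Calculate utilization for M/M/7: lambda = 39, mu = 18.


rho = lambda/(c*mu) = 39/(7*18) = 0.3095

0.3095


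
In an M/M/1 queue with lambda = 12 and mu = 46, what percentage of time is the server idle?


Idle fraction = (1 - rho) * 100 = (1 - 12/46) * 100 = 73.9%

73.9%


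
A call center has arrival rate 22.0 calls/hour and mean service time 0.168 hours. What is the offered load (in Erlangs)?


Offered load a = lambda * E[S] = 22.0 * 0.168 = 3.7 Erlangs

3.7 Erlangs


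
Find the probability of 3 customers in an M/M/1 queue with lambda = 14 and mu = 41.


rho = 14/41; P(n) = (1-rho)*rho^n = (1-14/41)*(14/41)^3 = 0.0262

0.0262


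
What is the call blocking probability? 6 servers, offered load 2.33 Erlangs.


B(N,A) = (A^N/N!) / sum(A^k/k!, k=0..N) with N=6, A=2.33 = 0.0218

0.0218


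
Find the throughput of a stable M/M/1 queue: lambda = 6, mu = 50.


For a stable queue (lambda < mu), throughput = lambda = 6 per hour

6 per hour


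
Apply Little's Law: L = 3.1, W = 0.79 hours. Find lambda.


lambda = L / W = 3.1 / 0.79 = 3.92 per hour

3.92 per hour


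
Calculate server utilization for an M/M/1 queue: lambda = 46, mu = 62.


rho = lambda/mu = 46/62 = 0.7419

0.7419


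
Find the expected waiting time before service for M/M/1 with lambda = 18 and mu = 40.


rho = 18/40; Wq = rho/(mu - lambda) = 0.0205 hours

0.0205 hours


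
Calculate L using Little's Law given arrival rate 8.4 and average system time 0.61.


L = lambda * W = 8.4 * 0.61 = 5.12

5.12


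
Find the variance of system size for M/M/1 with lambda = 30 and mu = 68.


rho = 30/68; Var(N) = rho/(1-rho)^2 = 1.41

1.41


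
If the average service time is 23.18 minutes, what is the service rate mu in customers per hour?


mu = 60 / avg_service_time = 60 / 23.18 = 2.59 per hour

2.59 per hour


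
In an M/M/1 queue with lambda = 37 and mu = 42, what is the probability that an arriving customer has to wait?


P(wait) = rho = lambda/mu = 37/42 = 0.881

0.881


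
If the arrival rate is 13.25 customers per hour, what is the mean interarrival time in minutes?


Mean interarrival time = 60/lambda = 60/13.25 = 4.53 minutes

4.53 minutes


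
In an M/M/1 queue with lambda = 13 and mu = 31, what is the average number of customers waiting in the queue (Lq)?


rho = 13/31; Lq = rho^2/(1-rho) = 0.3

0.3


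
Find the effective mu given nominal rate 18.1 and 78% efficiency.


Effective rate = mu * efficiency = 18.1 * 0.78 = 14.12 per hour

14.12 per hour


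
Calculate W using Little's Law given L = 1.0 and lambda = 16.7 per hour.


W = L / lambda = 1.0 / 16.7 = 0.0599 hours

0.0599 hours


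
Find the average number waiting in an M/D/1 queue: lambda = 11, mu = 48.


M/D/1: Lq = rho^2 / (2*(1-rho)) where rho = 11/48; Lq = 0.03

0.03


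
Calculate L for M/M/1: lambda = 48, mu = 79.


rho = 48/79; L = rho/(1-rho) = 1.55

1.55


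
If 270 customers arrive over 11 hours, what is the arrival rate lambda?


lambda = total arrivals / time = 270 / 11 = 24.55 per hour

24.55 per hour


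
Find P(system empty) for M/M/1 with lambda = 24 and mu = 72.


P0 = 1 - rho = 1 - 24/72 = 0.6667

0.6667


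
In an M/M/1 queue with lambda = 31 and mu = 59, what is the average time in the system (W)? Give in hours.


W = 1/(mu - lambda) = 1/(59 - 31) = 0.0357 hours

0.0357 hours


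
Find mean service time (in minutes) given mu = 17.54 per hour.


Mean service time = 60/mu = 60/17.54 = 3.42 minutes

3.42 minutes


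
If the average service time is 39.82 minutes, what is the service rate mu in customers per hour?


mu = 60 / avg_service_time = 60 / 39.82 = 1.51 per hour

1.51 per hour


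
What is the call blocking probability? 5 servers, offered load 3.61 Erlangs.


B(N,A) = (A^N/N!) / sum(A^k/k!, k=0..N) with N=5, A=3.61 = 0.164

0.164


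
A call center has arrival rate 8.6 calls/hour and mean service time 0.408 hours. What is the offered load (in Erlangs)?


Offered load a = lambda * E[S] = 8.6 * 0.408 = 3.51 Erlangs

3.51 Erlangs


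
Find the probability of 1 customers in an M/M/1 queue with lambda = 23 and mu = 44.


rho = 23/44; P(n) = (1-rho)*rho^n = (1-23/44)*(23/44)^1 = 0.2495

0.2495


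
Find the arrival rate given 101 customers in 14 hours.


lambda = total arrivals / time = 101 / 14 = 7.21 per hour

7.21 per hour


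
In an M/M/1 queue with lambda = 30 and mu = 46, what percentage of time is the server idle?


Idle fraction = (1 - rho) * 100 = (1 - 30/46) * 100 = 34.8%

34.8%


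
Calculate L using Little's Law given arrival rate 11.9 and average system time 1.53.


L = lambda * W = 11.9 * 1.53 = 18.21

18.21


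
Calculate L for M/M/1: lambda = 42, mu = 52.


rho = 42/52; L = rho/(1-rho) = 4.2

4.2


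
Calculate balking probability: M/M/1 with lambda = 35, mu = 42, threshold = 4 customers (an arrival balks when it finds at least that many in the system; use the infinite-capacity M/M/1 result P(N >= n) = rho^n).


P(N >= 4) = rho^4 = (35/42)^4 = 0.4823

0.4823


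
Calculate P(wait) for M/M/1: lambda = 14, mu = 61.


P(wait) = rho = lambda/mu = 14/61 = 0.2295

0.2295


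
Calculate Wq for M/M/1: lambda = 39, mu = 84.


rho = 39/84; Wq = rho/(mu - lambda) = 0.0103 hours

0.0103 hours


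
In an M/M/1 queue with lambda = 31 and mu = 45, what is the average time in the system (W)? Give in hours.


W = 1/(mu - lambda) = 1/(45 - 31) = 0.0714 hours

0.0714 hours


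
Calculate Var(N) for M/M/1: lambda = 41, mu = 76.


rho = 41/76; Var(N) = rho/(1-rho)^2 = 2.54

2.54


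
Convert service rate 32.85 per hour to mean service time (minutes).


Mean service time = 60/mu = 60/32.85 = 1.83 minutes

1.83 minutes


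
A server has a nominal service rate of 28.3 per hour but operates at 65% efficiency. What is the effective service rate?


Effective rate = mu * efficiency = 28.3 * 0.65 = 18.4 per hour

18.4 per hour


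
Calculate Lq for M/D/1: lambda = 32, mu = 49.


M/D/1: Lq = rho^2 / (2*(1-rho)) where rho = 32/49; Lq = 0.61

0.61


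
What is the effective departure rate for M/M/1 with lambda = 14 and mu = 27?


For a stable queue (lambda < mu), throughput = lambda = 14 per hour

14 per hour


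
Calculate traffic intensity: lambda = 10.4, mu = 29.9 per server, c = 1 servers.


rho = lambda / (c * mu) = 10.4 / (1 * 29.9) = 0.3478

0.3478


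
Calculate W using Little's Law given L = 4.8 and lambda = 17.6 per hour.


W = L / lambda = 4.8 / 17.6 = 0.2727 hours

0.2727 hours


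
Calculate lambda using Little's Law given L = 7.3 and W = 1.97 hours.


lambda = L / W = 7.3 / 1.97 = 3.71 per hour

3.71 per hour


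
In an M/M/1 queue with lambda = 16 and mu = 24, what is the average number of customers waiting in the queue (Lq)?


rho = 16/24; Lq = rho^2/(1-rho) = 1.33

1.33


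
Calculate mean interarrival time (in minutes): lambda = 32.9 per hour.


Mean interarrival time = 60/lambda = 60/32.9 = 1.82 minutes

1.82 minutes


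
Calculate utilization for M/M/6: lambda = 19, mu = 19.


rho = lambda/(c*mu) = 19/(6*19) = 0.1667

0.1667


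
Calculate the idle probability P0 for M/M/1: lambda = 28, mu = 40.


P0 = 1 - rho = 1 - 28/40 = 0.3

0.3


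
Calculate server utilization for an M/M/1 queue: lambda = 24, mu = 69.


rho = lambda/mu = 24/69 = 0.3478

0.3478


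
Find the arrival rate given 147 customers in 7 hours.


lambda = total arrivals / time = 147 / 7 = 21.0 per hour

21.0 per hour


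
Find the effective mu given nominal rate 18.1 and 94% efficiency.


Effective rate = mu * efficiency = 18.1 * 0.94 = 17.01 per hour

17.01 per hour


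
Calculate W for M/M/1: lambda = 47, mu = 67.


W = 1/(mu - lambda) = 1/(67 - 47) = 0.05 hours

0.05 hours


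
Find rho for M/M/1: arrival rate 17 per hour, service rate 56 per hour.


rho = lambda/mu = 17/56 = 0.3036

0.3036


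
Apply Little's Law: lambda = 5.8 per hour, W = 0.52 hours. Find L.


L = lambda * W = 5.8 * 0.52 = 3.02

3.02


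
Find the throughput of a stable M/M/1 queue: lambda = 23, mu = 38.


For a stable queue (lambda < mu), throughput = lambda = 23 per hour

23 per hour


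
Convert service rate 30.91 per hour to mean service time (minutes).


Mean service time = 60/mu = 60/30.91 = 1.94 minutes

1.94 minutes


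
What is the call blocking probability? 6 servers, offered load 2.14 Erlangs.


B(N,A) = (A^N/N!) / sum(A^k/k!, k=0..N) with N=6, A=2.14 = 0.0158

0.0158


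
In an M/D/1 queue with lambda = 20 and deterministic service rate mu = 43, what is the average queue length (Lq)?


M/D/1: Lq = rho^2 / (2*(1-rho)) where rho = 20/43; Lq = 0.2

0.2


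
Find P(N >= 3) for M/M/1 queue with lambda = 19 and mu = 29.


P(N >= 3) = rho^3 = (19/29)^3 = 0.2812

0.2812


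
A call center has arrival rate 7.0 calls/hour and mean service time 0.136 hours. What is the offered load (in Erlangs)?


Offered load a = lambda * E[S] = 7.0 * 0.136 = 0.95 Erlangs

0.95 Erlangs


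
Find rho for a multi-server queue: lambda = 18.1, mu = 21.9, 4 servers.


rho = lambda / (c * mu) = 18.1 / (4 * 21.9) = 0.2066

0.2066


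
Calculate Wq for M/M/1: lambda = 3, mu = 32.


rho = 3/32; Wq = rho/(mu - lambda) = 0.0032 hours

0.0032 hours


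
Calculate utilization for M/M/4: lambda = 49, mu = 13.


rho = lambda/(c*mu) = 49/(4*13) = 0.9423

0.9423


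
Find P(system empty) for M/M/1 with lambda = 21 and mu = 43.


P0 = 1 - rho = 1 - 21/43 = 0.5116

0.5116


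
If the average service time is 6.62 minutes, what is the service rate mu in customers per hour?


mu = 60 / avg_service_time = 60 / 6.62 = 9.06 per hour

9.06 per hour


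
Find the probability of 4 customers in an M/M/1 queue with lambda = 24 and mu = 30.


rho = 24/30; P(n) = (1-rho)*rho^n = (1-24/30)*(24/30)^4 = 0.0819

0.0819


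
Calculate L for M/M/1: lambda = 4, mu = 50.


rho = 4/50; L = rho/(1-rho) = 0.09

0.09


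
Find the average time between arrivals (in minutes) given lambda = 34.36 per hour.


Mean interarrival time = 60/lambda = 60/34.36 = 1.75 minutes

1.75 minutes


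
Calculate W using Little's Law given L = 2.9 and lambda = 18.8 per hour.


W = L / lambda = 2.9 / 18.8 = 0.1543 hours

0.1543 hours


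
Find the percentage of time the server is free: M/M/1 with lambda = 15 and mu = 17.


Idle fraction = (1 - rho) * 100 = (1 - 15/17) * 100 = 11.8%

11.8%


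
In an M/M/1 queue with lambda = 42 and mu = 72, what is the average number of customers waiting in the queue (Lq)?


rho = 42/72; Lq = rho^2/(1-rho) = 0.82

0.82


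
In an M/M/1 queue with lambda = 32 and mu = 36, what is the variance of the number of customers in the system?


rho = 32/36; Var(N) = rho/(1-rho)^2 = 72.0

72.0


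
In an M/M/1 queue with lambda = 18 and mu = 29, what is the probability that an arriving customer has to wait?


P(wait) = rho = lambda/mu = 18/29 = 0.6207

0.6207


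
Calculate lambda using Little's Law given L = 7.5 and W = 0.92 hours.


lambda = L / W = 7.5 / 0.92 = 8.15 per hour

8.15 per hour


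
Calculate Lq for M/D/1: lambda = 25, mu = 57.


M/D/1: Lq = rho^2 / (2*(1-rho)) where rho = 25/57; Lq = 0.17

0.17


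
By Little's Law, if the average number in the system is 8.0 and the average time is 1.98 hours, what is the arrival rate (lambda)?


lambda = L / W = 8.0 / 1.98 = 4.04 per hour

4.04 per hour


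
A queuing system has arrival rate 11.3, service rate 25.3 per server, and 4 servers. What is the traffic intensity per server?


rho = lambda / (c * mu) = 11.3 / (4 * 25.3) = 0.1117

0.1117


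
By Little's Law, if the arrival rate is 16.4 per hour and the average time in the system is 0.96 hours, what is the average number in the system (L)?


L = lambda * W = 16.4 * 0.96 = 15.74

15.74


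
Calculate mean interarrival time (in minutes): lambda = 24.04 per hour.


Mean interarrival time = 60/lambda = 60/24.04 = 2.5 minutes

2.5 minutes


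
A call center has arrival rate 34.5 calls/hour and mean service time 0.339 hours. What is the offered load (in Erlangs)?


Offered load a = lambda * E[S] = 34.5 * 0.339 = 11.7 Erlangs

11.7 Erlangs


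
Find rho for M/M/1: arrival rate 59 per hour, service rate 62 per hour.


rho = lambda/mu = 59/62 = 0.9516

0.9516


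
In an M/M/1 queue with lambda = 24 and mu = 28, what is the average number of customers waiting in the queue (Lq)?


rho = 24/28; Lq = rho^2/(1-rho) = 5.14

5.14


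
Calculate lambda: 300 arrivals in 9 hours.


lambda = total arrivals / time = 300 / 9 = 33.33 per hour

33.33 per hour


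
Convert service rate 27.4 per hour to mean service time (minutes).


Mean service time = 60/mu = 60/27.4 = 2.19 minutes

2.19 minutes


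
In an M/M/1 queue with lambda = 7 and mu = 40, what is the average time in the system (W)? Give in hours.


W = 1/(mu - lambda) = 1/(40 - 7) = 0.0303 hours

0.0303 hours


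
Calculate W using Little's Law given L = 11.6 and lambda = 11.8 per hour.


W = L / lambda = 11.6 / 11.8 = 0.9831 hours

0.9831 hours


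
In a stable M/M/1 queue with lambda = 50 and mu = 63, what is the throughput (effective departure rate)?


For a stable queue (lambda < mu), throughput = lambda = 50 per hour

50 per hour


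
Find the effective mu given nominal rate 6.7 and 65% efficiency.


Effective rate = mu * efficiency = 6.7 * 0.65 = 4.36 per hour

4.36 per hour


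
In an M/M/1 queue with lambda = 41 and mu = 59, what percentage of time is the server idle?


Idle fraction = (1 - rho) * 100 = (1 - 41/59) * 100 = 30.5%

30.5%


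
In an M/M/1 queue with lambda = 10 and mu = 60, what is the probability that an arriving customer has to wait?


P(wait) = rho = lambda/mu = 10/60 = 0.1667

0.1667


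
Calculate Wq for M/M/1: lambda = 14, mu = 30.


rho = 14/30; Wq = rho/(mu - lambda) = 0.0292 hours

0.0292 hours


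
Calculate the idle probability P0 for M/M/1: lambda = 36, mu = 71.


P0 = 1 - rho = 1 - 36/71 = 0.493

0.493


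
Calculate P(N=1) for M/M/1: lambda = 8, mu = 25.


rho = 8/25; P(n) = (1-rho)*rho^n = (1-8/25)*(8/25)^1 = 0.2176

0.2176


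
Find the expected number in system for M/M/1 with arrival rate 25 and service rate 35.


rho = 25/35; L = rho/(1-rho) = 2.5

2.5


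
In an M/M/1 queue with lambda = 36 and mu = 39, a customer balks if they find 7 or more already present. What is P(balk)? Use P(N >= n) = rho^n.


P(N >= 7) = rho^7 = (36/39)^7 = 0.571

0.571


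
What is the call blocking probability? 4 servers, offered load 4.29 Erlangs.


B(N,A) = (A^N/N!) / sum(A^k/k!, k=0..N) with N=4, A=4.29 = 0.3379

0.3379


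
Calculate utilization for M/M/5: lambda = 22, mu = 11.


rho = lambda/(c*mu) = 22/(5*11) = 0.4

0.4


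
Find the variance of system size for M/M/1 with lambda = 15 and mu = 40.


rho = 15/40; Var(N) = rho/(1-rho)^2 = 0.96

0.96


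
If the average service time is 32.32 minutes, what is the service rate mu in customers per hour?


mu = 60 / avg_service_time = 60 / 32.32 = 1.86 per hour

1.86 per hour


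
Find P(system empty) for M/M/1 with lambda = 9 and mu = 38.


P0 = 1 - rho = 1 - 9/38 = 0.7632

0.7632


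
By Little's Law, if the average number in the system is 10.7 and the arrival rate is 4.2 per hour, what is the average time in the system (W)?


W = L / lambda = 10.7 / 4.2 = 2.5476 hours

2.5476 hours


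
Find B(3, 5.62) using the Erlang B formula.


B(N,A) = (A^N/N!) / sum(A^k/k!, k=0..N) with N=3, A=5.62 = 0.569

0.569


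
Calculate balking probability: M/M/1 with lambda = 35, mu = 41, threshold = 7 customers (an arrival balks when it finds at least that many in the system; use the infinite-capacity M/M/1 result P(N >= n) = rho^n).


P(N >= 7) = rho^7 = (35/41)^7 = 0.3304

0.3304


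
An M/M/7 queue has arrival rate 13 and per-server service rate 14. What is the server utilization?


rho = lambda/(c*mu) = 13/(7*14) = 0.1327

0.1327


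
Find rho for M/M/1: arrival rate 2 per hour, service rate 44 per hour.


rho = lambda/mu = 2/44 = 0.0455

0.0455


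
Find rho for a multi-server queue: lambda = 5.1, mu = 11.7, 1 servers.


rho = lambda / (c * mu) = 5.1 / (1 * 11.7) = 0.4359

0.4359


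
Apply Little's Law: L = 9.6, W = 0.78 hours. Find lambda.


lambda = L / W = 9.6 / 0.78 = 12.31 per hour

12.31 per hour


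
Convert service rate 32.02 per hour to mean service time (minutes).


Mean service time = 60/mu = 60/32.02 = 1.87 minutes

1.87 minutes


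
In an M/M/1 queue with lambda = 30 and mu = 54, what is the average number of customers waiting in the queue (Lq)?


rho = 30/54; Lq = rho^2/(1-rho) = 0.69

0.69


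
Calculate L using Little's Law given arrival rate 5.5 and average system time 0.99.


L = lambda * W = 5.5 * 0.99 = 5.45

5.45


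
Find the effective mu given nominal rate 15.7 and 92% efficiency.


Effective rate = mu * efficiency = 15.7 * 0.92 = 14.44 per hour

14.44 per hour


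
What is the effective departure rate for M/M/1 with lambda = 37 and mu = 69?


For a stable queue (lambda < mu), throughput = lambda = 37 per hour

37 per hour


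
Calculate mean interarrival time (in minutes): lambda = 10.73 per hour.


Mean interarrival time = 60/lambda = 60/10.73 = 5.59 minutes

5.59 minutes


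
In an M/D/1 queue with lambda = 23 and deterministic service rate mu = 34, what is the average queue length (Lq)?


M/D/1: Lq = rho^2 / (2*(1-rho)) where rho = 23/34; Lq = 0.71

0.71


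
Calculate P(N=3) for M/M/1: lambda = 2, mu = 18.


rho = 2/18; P(n) = (1-rho)*rho^n = (1-2/18)*(2/18)^3 = 0.0012

0.0012


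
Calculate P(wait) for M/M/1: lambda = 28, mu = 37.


P(wait) = rho = lambda/mu = 28/37 = 0.7568

0.7568


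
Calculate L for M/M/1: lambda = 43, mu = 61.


rho = 43/61; L = rho/(1-rho) = 2.39

2.39


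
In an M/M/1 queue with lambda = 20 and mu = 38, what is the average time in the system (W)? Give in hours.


W = 1/(mu - lambda) = 1/(38 - 20) = 0.0556 hours

0.0556 hours


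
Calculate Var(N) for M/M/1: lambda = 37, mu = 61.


rho = 37/61; Var(N) = rho/(1-rho)^2 = 3.92

3.92


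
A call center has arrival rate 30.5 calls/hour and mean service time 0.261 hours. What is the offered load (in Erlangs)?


Offered load a = lambda * E[S] = 30.5 * 0.261 = 7.96 Erlangs

7.96 Erlangs


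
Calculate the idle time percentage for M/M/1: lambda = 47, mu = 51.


Idle fraction = (1 - rho) * 100 = (1 - 47/51) * 100 = 7.8%

7.8%


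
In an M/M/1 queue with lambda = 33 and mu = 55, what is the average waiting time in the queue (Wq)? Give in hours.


rho = 33/55; Wq = rho/(mu - lambda) = 0.0273 hours

0.0273 hours


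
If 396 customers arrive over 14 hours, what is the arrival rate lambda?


lambda = total arrivals / time = 396 / 14 = 28.29 per hour

28.29 per hour


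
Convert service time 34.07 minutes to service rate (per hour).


mu = 60 / avg_service_time = 60 / 34.07 = 1.76 per hour

1.76 per hour


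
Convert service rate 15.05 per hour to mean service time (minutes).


Mean service time = 60/mu = 60/15.05 = 3.99 minutes

3.99 minutes


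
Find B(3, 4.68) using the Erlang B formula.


B(N,A) = (A^N/N!) / sum(A^k/k!, k=0..N) with N=3, A=4.68 = 0.5067

0.5067


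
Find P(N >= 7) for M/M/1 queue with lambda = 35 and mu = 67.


P(N >= 7) = rho^7 = (35/67)^7 = 0.0106

0.0106


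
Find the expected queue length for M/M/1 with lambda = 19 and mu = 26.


rho = 19/26; Lq = rho^2/(1-rho) = 1.98

1.98


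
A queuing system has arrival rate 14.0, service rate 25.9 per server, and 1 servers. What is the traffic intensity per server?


rho = lambda / (c * mu) = 14.0 / (1 * 25.9) = 0.5405

0.5405


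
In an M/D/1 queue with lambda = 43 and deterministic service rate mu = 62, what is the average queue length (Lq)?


M/D/1: Lq = rho^2 / (2*(1-rho)) where rho = 43/62; Lq = 0.78

0.78


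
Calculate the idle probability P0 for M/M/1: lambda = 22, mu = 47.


P0 = 1 - rho = 1 - 22/47 = 0.5319

0.5319


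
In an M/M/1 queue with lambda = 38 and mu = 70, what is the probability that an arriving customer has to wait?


P(wait) = rho = lambda/mu = 38/70 = 0.5429

0.5429


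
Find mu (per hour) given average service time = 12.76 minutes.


mu = 60 / avg_service_time = 60 / 12.76 = 4.7 per hour

4.7 per hour


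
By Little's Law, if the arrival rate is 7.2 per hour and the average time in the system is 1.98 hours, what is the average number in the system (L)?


L = lambda * W = 7.2 * 1.98 = 14.26

14.26


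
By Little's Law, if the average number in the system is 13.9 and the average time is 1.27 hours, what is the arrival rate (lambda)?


lambda = L / W = 13.9 / 1.27 = 10.94 per hour

10.94 per hour


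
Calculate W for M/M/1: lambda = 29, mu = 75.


W = 1/(mu - lambda) = 1/(75 - 29) = 0.0217 hours

0.0217 hours


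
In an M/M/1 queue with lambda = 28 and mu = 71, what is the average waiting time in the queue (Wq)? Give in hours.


rho = 28/71; Wq = rho/(mu - lambda) = 0.0092 hours

0.0092 hours


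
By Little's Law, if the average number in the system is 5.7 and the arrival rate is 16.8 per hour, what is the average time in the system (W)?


W = L / lambda = 5.7 / 16.8 = 0.3393 hours

0.3393 hours


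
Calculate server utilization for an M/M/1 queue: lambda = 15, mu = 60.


rho = lambda/mu = 15/60 = 0.25

0.25


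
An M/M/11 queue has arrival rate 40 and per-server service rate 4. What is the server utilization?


rho = lambda/(c*mu) = 40/(11*4) = 0.9091

0.9091


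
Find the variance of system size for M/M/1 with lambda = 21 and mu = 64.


rho = 21/64; Var(N) = rho/(1-rho)^2 = 0.73

0.73


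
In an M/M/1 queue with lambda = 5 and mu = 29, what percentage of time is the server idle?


Idle fraction = (1 - rho) * 100 = (1 - 5/29) * 100 = 82.8%

82.8%


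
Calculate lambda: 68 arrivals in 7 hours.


lambda = total arrivals / time = 68 / 7 = 9.71 per hour

9.71 per hour


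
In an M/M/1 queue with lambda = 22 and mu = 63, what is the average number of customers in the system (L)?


rho = 22/63; L = rho/(1-rho) = 0.54

0.54


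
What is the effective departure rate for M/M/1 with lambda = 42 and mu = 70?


For a stable queue (lambda < mu), throughput = lambda = 42 per hour

42 per hour
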